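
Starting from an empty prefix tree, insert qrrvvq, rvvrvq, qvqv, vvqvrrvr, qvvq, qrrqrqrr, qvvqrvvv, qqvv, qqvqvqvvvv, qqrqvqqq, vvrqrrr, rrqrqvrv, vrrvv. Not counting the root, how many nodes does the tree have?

66

Trace insertions, counting only characters that open a new branch:
  "qrrvvq" → 6 new (q, r, r, v, v, q)
  "rvvrvq" → 6 new (r, v, v, r, v, q)
  "qvqv" → prefix "q" already present; 3 new (v, q, v)
  "vvqvrrvr" → 8 new (v, v, q, v, r, r, v, r)
  "qvvq" → prefix "qv" already present; 2 new (v, q)
  "qrrqrqrr" → prefix "qrr" already present; 5 new (q, r, q, r, r)
  "qvvqrvvv" → prefix "qvvq" already present; 4 new (r, v, v, v)
  "qqvv" → prefix "q" already present; 3 new (q, v, v)
  "qqvqvqvvvv" → prefix "qqv" already present; 7 new (q, v, q, v, v, v, v)
  "qqrqvqqq" → prefix "qq" already present; 6 new (r, q, v, q, q, q)
  "vvrqrrr" → prefix "vv" already present; 5 new (r, q, r, r, r)
  "rrqrqvrv" → prefix "r" already present; 7 new (r, q, r, q, v, r, v)
  "vrrvv" → prefix "v" already present; 4 new (r, r, v, v)
Total nodes = 6 + 6 + 3 + 8 + 2 + 5 + 4 + 3 + 7 + 6 + 5 + 7 + 4 = 66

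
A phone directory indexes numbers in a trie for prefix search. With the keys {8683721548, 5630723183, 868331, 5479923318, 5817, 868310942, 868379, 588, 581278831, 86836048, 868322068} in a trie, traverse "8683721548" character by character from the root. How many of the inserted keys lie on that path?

Traverse "8683721548" character by character; count nodes along the way that are marked as word ends.
Prefixes of the query that are stored words: "8683721548"
Count: 1

1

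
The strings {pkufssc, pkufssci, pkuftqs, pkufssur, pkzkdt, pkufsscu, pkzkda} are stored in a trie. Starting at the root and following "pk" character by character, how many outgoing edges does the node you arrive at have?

2

The children of the "pk" node are the distinct next characters among strings starting with "pk".
Characters that immediately follow "pk" among the stored strings: {u, z}.
That node has 2 child edges.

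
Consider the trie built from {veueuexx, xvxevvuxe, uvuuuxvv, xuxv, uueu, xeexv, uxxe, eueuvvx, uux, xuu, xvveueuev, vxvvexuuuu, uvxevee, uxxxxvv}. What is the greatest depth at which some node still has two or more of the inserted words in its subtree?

Equivalently: take the maximum, over all pairs, of their longest common prefix length.
"uxxe" and "uxxxxvv" agree on "uxx" (3 characters) before diverging; nothing deeper is shared.
Longest shared-prefix length: 3

3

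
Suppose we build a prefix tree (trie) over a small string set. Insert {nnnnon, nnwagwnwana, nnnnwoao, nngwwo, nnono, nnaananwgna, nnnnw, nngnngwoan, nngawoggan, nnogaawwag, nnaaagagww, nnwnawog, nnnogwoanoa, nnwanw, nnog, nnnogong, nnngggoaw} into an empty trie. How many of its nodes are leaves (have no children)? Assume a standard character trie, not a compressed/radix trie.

Leaves are exactly the stored words that no other stored word extends.
Those words: "nnaaagagww", "nnaananwgna", "nngawoggan", "nngnngwoan", "nngwwo", "nnngggoaw", "nnnnon", "nnnnwoao", "nnnogong", "nnnogwoanoa", "nnogaawwag", "nnono", "nnwagwnwana", "nnwanw", "nnwnawog"
Leaf count: 15

15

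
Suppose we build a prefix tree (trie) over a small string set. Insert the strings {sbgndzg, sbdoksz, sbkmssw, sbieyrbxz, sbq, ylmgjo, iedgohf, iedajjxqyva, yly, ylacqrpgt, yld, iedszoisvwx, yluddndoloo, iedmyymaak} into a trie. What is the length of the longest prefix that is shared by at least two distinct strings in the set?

The deepest shared node is where two words last agree before diverging.
e.g. "iedajjxqyva" and "iedgohf" share the prefix "ied" of length 3; no pair shares a longer one.
Longest shared-prefix length: 3

3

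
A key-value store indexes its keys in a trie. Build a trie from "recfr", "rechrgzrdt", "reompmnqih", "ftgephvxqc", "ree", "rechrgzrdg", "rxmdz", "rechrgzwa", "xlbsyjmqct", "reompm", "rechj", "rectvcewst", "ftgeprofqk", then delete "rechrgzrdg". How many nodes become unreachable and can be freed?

1

A node on "rechrgzrdg"'s path can go only if nothing else ends at it or branches off below it.
The suffix "g" (1 node) is used only by "rechrgzrdg"; the node for "rechrgzrd" still has the child "t", so pruning stops there.
Nodes removed: 1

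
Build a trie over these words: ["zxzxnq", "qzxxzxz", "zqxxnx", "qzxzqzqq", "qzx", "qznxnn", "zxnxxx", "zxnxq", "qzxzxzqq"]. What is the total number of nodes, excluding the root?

Count nodes per top-level branch (shared prefixes stored once):
  'q'-branch (qznxnn, qzx, qzxxzxz, qzxzqzqq, qzxzxzqq): 20 nodes
  'z'-branch (zqxxnx, zxnxq, zxnxxx, zxzxnq): 16 nodes
Sum: 36

36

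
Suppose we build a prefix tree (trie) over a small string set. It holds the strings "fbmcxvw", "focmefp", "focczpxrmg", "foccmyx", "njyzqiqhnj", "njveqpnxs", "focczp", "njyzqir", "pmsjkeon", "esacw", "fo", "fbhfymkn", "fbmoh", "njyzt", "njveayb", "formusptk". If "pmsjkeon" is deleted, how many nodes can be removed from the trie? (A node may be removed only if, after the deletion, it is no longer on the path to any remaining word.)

Walk "pmsjkeon" from the leaf back toward the root, removing each node that no remaining word uses.
No other word shares any prefix with "pmsjkeon", so all 8 of its nodes go.
Nodes removed: 8

8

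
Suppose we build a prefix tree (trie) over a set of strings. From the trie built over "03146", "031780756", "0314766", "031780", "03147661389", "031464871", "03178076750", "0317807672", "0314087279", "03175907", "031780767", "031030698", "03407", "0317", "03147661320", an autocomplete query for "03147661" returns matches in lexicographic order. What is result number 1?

03147661320

Filter for "03147661…" and sort: "03147661320", "03147661389"
The 1st is 03147661320.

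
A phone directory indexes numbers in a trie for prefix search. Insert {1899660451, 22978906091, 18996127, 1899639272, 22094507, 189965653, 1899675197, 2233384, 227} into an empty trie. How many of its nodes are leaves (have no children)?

9

A leaf is a node with no children — equivalently, the end of a word that is not a proper prefix of any other stored word.
Those words: "18996127", "1899639272", "189965653", "1899660451", "1899675197", "22094507", "2233384", "227", "22978906091"
Leaf count: 9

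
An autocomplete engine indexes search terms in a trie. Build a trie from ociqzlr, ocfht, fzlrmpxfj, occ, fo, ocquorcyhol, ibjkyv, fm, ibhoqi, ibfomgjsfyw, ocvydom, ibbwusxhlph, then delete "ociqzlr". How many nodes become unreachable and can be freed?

Walk "ociqzlr" from the leaf back toward the root, removing each node that no remaining word uses.
The suffix "iqzlr" (5 nodes) is used only by "ociqzlr"; the node for "oc" still has the child "f", so pruning stops there.
Nodes removed: 5

5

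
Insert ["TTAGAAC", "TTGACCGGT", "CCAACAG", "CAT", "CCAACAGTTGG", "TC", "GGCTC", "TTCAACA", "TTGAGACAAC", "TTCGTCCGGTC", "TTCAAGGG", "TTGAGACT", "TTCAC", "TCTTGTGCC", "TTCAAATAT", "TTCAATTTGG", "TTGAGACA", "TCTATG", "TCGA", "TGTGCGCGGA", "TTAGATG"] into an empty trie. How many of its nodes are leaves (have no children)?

Leaves are exactly the stored words that no other stored word extends.
Those words: "CAT", "CCAACAGTTGG", "GGCTC", "TCGA", "TCTATG", "TCTTGTGCC", "TGTGCGCGGA", "TTAGAAC", "TTAGATG", "TTCAAATAT", "TTCAACA", "TTCAAGGG", "TTCAATTTGG", "TTCAC", "TTCGTCCGGTC", "TTGACCGGT", "TTGAGACAAC", "TTGAGACT"
Leaf count: 18

18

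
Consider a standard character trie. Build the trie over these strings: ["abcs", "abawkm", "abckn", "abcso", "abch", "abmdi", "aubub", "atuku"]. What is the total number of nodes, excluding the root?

23

For each word, the new-node count is its length minus the longest prefix already in the trie:
  "abcs" → 4 new (a, b, c, s)
  "abawkm" → prefix "ab" already present; 4 new (a, w, k, m)
  "abckn" → prefix "abc" already present; 2 new (k, n)
  "abcso" → prefix "abcs" already present; 1 new (o)
  "abch" → prefix "abc" already present; 1 new (h)
  "abmdi" → prefix "ab" already present; 3 new (m, d, i)
  "aubub" → prefix "a" already present; 4 new (u, b, u, b)
  "atuku" → prefix "a" already present; 4 new (t, u, k, u)
Total nodes = 4 + 4 + 2 + 1 + 1 + 3 + 4 + 4 = 23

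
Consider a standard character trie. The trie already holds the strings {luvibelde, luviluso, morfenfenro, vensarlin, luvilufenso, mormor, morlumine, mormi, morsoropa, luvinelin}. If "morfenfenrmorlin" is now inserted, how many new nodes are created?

6

The longest prefix of "morfenfenrmorlin" already in the trie is "morfenfenr" (length 10).
New nodes needed: |"morfenfenrmorlin"| − 10 = 16 − 10 = 6.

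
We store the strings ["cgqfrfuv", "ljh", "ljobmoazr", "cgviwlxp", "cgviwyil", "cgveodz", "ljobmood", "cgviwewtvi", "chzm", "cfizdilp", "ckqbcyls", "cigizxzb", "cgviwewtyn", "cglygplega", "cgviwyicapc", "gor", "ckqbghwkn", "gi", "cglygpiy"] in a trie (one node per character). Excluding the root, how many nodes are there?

87

Trace insertions, counting only characters that open a new branch:
  "cgqfrfuv" → 8 new (c, g, q, f, r, f, u, v)
  "ljh" → 3 new (l, j, h)
  "ljobmoazr" → prefix "lj" already present; 7 new (o, b, m, o, a, z, r)
  "cgviwlxp" → prefix "cg" already present; 6 new (v, i, w, l, x, p)
  "cgviwyil" → prefix "cgviw" already present; 3 new (y, i, l)
  "cgveodz" → prefix "cgv" already present; 4 new (e, o, d, z)
  "ljobmood" → prefix "ljobmo" already present; 2 new (o, d)
  "cgviwewtvi" → prefix "cgviw" already present; 5 new (e, w, t, v, i)
  "chzm" → prefix "c" already present; 3 new (h, z, m)
  "cfizdilp" → prefix "c" already present; 7 new (f, i, z, d, i, l, p)
  "ckqbcyls" → prefix "c" already present; 7 new (k, q, b, c, y, l, s)
  "cigizxzb" → prefix "c" already present; 7 new (i, g, i, z, x, z, b)
  "cgviwewtyn" → prefix "cgviwewt" already present; 2 new (y, n)
  "cglygplega" → prefix "cg" already present; 8 new (l, y, g, p, l, e, g, a)
  "cgviwyicapc" → prefix "cgviwyi" already present; 4 new (c, a, p, c)
  "gor" → 3 new (g, o, r)
  "ckqbghwkn" → prefix "ckqb" already present; 5 new (g, h, w, k, n)
  "gi" → prefix "g" already present; 1 new (i)
  "cglygpiy" → prefix "cglygp" already present; 2 new (i, y)
Total nodes = 8 + 3 + 7 + 6 + 3 + 4 + 2 + 5 + 3 + 7 + 7 + 7 + 2 + 8 + 4 + 3 + 5 + 1 + 2 = 87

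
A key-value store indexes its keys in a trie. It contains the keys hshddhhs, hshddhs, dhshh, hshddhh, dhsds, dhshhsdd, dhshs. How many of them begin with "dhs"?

4

Traverse to the node for "dhs", then collect every word in that subtree.
Words under "dhs": dhsds, dhshh, dhshhsdd, dhshs
Count: 4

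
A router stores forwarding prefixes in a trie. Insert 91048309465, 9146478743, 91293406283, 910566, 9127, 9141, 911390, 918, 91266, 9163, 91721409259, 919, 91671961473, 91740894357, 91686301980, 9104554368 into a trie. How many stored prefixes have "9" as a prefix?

Walk to "9"; the words in its subtree are exactly those with that prefix.
Words under "9": 9104554368, 91048309465, 910566, 911390, 91266, 9127, 91293406283, 9141, 9146478743, 9163, 91671961473, 91686301980, 91721409259, 91740894357, 918, 919
Count: 16

16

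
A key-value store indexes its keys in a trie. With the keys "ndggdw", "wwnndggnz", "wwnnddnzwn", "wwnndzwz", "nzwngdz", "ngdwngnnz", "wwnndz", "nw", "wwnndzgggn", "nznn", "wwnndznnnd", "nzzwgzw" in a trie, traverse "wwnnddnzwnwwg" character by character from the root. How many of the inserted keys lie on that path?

1

Traverse "wwnnddnzwnwwg" character by character; count nodes along the way that are marked as word ends.
Prefixes of the query that are stored words: "wwnnddnzwn"
Count: 1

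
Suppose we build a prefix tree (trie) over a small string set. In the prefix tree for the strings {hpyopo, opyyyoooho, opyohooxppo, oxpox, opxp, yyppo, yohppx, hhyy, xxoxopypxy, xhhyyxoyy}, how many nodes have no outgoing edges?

10

Leaves are exactly the stored words that no other stored word extends.
Those words: "hhyy", "hpyopo", "opxp", "opyohooxppo", "opyyyoooho", "oxpox", "xhhyyxoyy", "xxoxopypxy", "yohppx", "yyppo"
Leaf count: 10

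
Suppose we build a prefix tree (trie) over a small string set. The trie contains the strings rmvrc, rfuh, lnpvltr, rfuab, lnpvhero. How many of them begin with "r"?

3

Filter for entries beginning with "r":
Words under "r": rfuab, rfuh, rmvrc
Count: 3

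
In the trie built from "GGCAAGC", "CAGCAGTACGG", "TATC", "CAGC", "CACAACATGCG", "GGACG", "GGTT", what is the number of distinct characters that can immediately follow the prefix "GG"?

3

The children of the "GG" node are the distinct next characters among strings starting with "GG".
Distinct next characters after "GG": A, C, T.
That node has 3 child edges.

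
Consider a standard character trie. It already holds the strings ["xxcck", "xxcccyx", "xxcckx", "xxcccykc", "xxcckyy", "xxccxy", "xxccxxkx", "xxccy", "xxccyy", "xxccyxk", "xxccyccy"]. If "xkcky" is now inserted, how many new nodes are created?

4

Walking "xkcky" from the root, the first 1 characters ("x") follow existing edges; "k" is the first miss.
Each of the 4 remaining characters creates one node.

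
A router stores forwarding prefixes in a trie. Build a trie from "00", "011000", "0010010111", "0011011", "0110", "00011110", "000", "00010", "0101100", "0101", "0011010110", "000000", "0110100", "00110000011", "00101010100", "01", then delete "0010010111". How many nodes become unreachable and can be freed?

6

After clearing the end-marker at "0010010111", prune upward until reaching a node still needed by another word.
The suffix "010111" (6 nodes) is used only by "0010010111"; the node for "0010" still has the child "1", so pruning stops there.
Nodes removed: 6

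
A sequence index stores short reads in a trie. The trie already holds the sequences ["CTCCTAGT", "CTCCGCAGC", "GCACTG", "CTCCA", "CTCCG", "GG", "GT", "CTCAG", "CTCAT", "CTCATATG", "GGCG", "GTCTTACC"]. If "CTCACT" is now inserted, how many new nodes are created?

2

The longest prefix of "CTCACT" already in the trie is "CTCA" (length 4).
So 6 − 4 = 2 new nodes.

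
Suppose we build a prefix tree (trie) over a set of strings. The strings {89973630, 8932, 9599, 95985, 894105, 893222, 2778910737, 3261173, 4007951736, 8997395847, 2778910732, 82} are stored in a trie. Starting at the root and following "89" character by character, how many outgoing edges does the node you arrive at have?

3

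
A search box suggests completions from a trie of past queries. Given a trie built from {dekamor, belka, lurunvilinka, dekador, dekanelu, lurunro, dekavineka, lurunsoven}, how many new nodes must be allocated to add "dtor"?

3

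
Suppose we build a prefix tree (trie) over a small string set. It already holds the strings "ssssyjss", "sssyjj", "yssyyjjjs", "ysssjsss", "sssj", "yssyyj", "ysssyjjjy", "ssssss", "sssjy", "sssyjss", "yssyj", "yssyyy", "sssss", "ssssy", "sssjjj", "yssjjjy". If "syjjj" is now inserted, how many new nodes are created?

The longest prefix of "syjjj" already in the trie is "s" (length 1).
New nodes needed: |"syjjj"| − 1 = 5 − 1 = 4.

4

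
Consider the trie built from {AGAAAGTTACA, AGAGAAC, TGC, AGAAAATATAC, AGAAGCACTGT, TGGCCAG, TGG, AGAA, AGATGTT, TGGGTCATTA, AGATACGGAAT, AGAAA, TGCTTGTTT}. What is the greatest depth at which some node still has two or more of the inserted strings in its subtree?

5

Equivalently: take the maximum, over all pairs, of their longest common prefix length.
"AGAAA" and "AGAAAATATAC" agree on "AGAAA" (5 characters) before diverging; nothing deeper is shared.
Longest shared-prefix length: 5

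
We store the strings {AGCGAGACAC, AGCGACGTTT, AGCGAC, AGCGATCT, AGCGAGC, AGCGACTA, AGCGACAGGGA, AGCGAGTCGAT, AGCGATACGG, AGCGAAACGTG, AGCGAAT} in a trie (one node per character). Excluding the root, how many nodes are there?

42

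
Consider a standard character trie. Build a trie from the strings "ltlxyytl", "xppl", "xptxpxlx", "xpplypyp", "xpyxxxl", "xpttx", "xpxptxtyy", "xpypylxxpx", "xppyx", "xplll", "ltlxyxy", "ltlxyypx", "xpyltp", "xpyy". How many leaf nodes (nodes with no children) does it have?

Leaves are exactly the stored words that no other stored word extends.
Those words: "ltlxyxy", "ltlxyypx", "ltlxyytl", "xplll", "xpplypyp", "xppyx", "xpttx", "xptxpxlx", "xpxptxtyy", "xpyltp", "xpypylxxpx", "xpyxxxl", "xpyy"
Leaf count: 13

13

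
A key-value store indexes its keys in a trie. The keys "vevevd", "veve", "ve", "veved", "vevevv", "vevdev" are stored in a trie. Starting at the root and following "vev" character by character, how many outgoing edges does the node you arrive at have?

The children of the "vev" node are the distinct next characters among strings starting with "vev".
Characters that immediately follow "vev" among the stored strings: {d, e}.
That node has 2 child edges.

2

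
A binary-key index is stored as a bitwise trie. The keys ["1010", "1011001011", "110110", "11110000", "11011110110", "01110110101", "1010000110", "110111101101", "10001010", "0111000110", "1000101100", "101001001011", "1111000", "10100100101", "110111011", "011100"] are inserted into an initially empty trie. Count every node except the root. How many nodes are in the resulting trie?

Trace insertions, counting only characters that open a new branch:
  "1010" → 4 new (1, 0, 1, 0)
  "1011001011" → prefix "101" already present; 7 new (1, 0, 0, 1, 0, 1, 1)
  "110110" → prefix "1" already present; 5 new (1, 0, 1, 1, 0)
  "11110000" → prefix "11" already present; 6 new (1, 1, 0, 0, 0, 0)
  "11011110110" → prefix "11011" already present; 6 new (1, 1, 0, 1, 1, 0)
  "01110110101" → 11 new (0, 1, 1, 1, 0, 1, 1, 0, 1, 0, 1)
  "1010000110" → prefix "1010" already present; 6 new (0, 0, 0, 1, 1, 0)
  "110111101101" → prefix "11011110110" already present; 1 new (1)
  "10001010" → prefix "10" already present; 6 new (0, 0, 1, 0, 1, 0)
  "0111000110" → prefix "01110" already present; 5 new (0, 0, 1, 1, 0)
  "1000101100" → prefix "1000101" already present; 3 new (1, 0, 0)
  "101001001011" → prefix "10100" already present; 7 new (1, 0, 0, 1, 0, 1, 1)
  "1111000" → prefix "1111000" already present; 0 new (none)
  "10100100101" → prefix "10100100101" already present; 0 new (none)
  "110111011" → prefix "110111" already present; 3 new (0, 1, 1)
  "011100" → prefix "011100" already present; 0 new (none)
Total nodes = 4 + 7 + 5 + 6 + 6 + 11 + 6 + 1 + 6 + 5 + 3 + 7 + 0 + 0 + 3 + 0 = 70

70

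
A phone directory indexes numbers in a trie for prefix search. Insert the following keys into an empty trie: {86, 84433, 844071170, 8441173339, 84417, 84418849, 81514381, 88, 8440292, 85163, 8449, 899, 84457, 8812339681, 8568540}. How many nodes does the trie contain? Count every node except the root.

Trace insertions, counting only characters that open a new branch:
  "86" → 2 new (8, 6)
  "84433" → prefix "8" already present; 4 new (4, 4, 3, 3)
  "844071170" → prefix "844" already present; 6 new (0, 7, 1, 1, 7, 0)
  "8441173339" → prefix "844" already present; 7 new (1, 1, 7, 3, 3, 3, 9)
  "84417" → prefix "8441" already present; 1 new (7)
  "84418849" → prefix "8441" already present; 4 new (8, 8, 4, 9)
  "81514381" → prefix "8" already present; 7 new (1, 5, 1, 4, 3, 8, 1)
  "88" → prefix "8" already present; 1 new (8)
  "8440292" → prefix "8440" already present; 3 new (2, 9, 2)
  "85163" → prefix "8" already present; 4 new (5, 1, 6, 3)
  "8449" → prefix "844" already present; 1 new (9)
  "899" → prefix "8" already present; 2 new (9, 9)
  "84457" → prefix "844" already present; 2 new (5, 7)
  "8812339681" → prefix "88" already present; 8 new (1, 2, 3, 3, 9, 6, 8, 1)
  "8568540" → prefix "85" already present; 5 new (6, 8, 5, 4, 0)
Total nodes = 2 + 4 + 6 + 7 + 1 + 4 + 7 + 1 + 3 + 4 + 1 + 2 + 2 + 8 + 5 = 57

57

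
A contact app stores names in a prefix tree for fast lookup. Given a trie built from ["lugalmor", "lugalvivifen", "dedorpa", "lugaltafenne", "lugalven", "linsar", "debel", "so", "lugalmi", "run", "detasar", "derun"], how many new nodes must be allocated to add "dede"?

The longest prefix of "dede" already in the trie is "ded" (length 3).
New nodes needed: |"dede"| − 3 = 4 − 3 = 1.

1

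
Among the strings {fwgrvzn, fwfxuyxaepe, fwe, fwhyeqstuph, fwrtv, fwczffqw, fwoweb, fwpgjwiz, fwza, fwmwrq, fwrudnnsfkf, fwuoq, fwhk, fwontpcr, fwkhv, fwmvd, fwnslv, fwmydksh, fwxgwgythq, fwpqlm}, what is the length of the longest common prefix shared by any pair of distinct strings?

Look for the deepest trie node that still has at least two words in its subtree.
e.g. "fwhk" and "fwhyeqstuph" share the prefix "fwh" of length 3; no pair shares a longer one.
Longest shared-prefix length: 3

3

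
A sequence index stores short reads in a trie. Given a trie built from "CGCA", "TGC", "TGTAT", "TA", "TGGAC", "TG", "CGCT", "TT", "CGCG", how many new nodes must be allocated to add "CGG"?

Walking "CGG" from the root, the first 2 characters ("CG") follow existing edges; "G" is the first miss.
Each of the 1 remaining characters creates one node.

1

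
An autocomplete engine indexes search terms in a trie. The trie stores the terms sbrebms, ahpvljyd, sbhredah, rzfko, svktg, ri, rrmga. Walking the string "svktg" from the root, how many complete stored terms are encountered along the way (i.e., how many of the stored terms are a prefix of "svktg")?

1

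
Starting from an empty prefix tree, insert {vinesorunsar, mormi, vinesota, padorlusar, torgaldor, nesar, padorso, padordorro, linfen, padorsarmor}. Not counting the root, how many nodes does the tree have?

Trace insertions, counting only characters that open a new branch:
  "vinesorunsar" → 12 new (v, i, n, e, s, o, r, u, n, s, a, r)
  "mormi" → 5 new (m, o, r, m, i)
  "vinesota" → prefix "vineso" already present; 2 new (t, a)
  "padorlusar" → 10 new (p, a, d, o, r, l, u, s, a, r)
  "torgaldor" → 9 new (t, o, r, g, a, l, d, o, r)
  "nesar" → 5 new (n, e, s, a, r)
  "padorso" → prefix "pador" already present; 2 new (s, o)
  "padordorro" → prefix "pador" already present; 5 new (d, o, r, r, o)
  "linfen" → 6 new (l, i, n, f, e, n)
  "padorsarmor" → prefix "padors" already present; 5 new (a, r, m, o, r)
Total nodes = 12 + 5 + 2 + 10 + 9 + 5 + 2 + 5 + 6 + 5 = 61

61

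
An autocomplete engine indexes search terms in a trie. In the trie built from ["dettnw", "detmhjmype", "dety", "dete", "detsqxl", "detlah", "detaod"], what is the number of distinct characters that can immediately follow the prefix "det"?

7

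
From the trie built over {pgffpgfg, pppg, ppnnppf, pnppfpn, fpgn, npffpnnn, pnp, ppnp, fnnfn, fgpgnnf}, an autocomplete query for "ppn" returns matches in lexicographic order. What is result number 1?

ppnnppf

Words with prefix "ppn", in lexicographic order: "ppnnppf", "ppnp"
The 1st is ppnnppf.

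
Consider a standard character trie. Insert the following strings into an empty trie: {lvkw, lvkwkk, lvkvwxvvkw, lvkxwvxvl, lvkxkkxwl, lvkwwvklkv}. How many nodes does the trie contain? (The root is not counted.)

30

Count nodes per top-level branch (shared prefixes stored once):
  'l'-branch (lvkvwxvvkw, lvkw, lvkwkk, lvkwwvklkv, lvkxkkxwl, lvkxwvxvl): 30 nodes
Sum: 30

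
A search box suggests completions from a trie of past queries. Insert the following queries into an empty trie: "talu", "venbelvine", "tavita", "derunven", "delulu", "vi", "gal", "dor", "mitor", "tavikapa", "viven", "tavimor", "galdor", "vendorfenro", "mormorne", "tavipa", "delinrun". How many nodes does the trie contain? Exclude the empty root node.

Count nodes per top-level branch (shared prefixes stored once):
  'd'-branch (delinrun, delulu, derunven, dor): 19 nodes
  'g'-branch (gal, galdor): 6 nodes
  'm'-branch (mitor, mormorne): 12 nodes
  't'-branch (talu, tavikapa, tavimor, tavipa, tavita): 17 nodes
  'v'-branch (venbelvine, vendorfenro, vi, viven): 22 nodes
Sum: 76

76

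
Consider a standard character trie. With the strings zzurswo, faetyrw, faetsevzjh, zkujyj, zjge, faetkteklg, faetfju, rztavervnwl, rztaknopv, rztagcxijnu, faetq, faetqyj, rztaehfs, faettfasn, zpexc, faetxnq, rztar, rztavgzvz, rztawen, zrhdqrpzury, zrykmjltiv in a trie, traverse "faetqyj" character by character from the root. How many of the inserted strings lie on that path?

2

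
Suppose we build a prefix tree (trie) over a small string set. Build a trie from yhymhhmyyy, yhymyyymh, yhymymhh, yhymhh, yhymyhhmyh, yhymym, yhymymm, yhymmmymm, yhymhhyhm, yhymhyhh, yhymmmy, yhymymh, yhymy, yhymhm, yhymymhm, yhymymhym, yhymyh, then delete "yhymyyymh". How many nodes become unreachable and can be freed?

Walk "yhymyyymh" from the leaf back toward the root, removing each node that no remaining word uses.
The suffix "yymh" (4 nodes) is used only by "yhymyyymh"; the node for "yhymy" still has the child "m", so pruning stops there.
Nodes removed: 4

4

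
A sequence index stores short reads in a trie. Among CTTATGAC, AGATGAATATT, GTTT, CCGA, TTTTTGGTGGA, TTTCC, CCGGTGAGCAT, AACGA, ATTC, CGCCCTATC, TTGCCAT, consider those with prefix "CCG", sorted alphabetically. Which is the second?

DFS of the "CCG" subtree visits, in order: "CCGA", "CCGGTGAGCAT"
Position 2: CCGGTGAGCAT

CCGGTGAGCAT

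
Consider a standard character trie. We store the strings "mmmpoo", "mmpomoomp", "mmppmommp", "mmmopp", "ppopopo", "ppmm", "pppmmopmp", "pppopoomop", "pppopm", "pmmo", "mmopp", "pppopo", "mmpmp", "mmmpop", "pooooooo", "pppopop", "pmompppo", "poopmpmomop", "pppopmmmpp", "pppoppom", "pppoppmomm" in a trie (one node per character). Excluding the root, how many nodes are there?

Count nodes per top-level branch (shared prefixes stored once):
  'm'-branch (mmmopp, mmmpoo, mmmpop, mmopp, mmpmp, mmpomoomp, mmppmommp): 28 nodes
  'p'-branch (pmmo, pmompppo, pooooooo, poopmpmomop, ppmm, ppopopo, pppmmopmp, pppopm, pppopmmmpp, pppopo, pppopoomop, pppopop, pppoppmomm, pppoppom): 60 nodes
Sum: 88

88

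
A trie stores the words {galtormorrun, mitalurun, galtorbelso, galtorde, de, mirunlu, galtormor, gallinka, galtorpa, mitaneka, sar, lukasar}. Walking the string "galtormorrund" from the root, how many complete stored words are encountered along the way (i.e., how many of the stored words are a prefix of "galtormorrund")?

2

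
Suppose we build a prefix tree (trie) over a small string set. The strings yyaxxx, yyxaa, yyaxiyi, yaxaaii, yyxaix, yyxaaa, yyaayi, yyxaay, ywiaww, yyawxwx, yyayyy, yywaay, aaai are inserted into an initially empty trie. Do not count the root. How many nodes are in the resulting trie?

45

Insert word by word; a character creates a node only if that edge doesn't already exist:
  "yyaxxx" → 6 new (y, y, a, x, x, x)
  "yyxaa" → prefix "yy" already present; 3 new (x, a, a)
  "yyaxiyi" → prefix "yyax" already present; 3 new (i, y, i)
  "yaxaaii" → prefix "y" already present; 6 new (a, x, a, a, i, i)
  "yyxaix" → prefix "yyxa" already present; 2 new (i, x)
  "yyxaaa" → prefix "yyxaa" already present; 1 new (a)
  "yyaayi" → prefix "yya" already present; 3 new (a, y, i)
  "yyxaay" → prefix "yyxaa" already present; 1 new (y)
  "ywiaww" → prefix "y" already present; 5 new (w, i, a, w, w)
  "yyawxwx" → prefix "yya" already present; 4 new (w, x, w, x)
  "yyayyy" → prefix "yya" already present; 3 new (y, y, y)
  "yywaay" → prefix "yy" already present; 4 new (w, a, a, y)
  "aaai" → 4 new (a, a, a, i)
Total nodes = 6 + 3 + 3 + 6 + 2 + 1 + 3 + 1 + 5 + 4 + 3 + 4 + 4 = 45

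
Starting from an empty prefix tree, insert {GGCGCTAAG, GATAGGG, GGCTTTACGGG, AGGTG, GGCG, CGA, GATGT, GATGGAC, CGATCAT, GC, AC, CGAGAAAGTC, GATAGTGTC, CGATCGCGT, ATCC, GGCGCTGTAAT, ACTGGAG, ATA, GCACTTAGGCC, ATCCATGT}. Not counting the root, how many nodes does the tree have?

84

Insert word by word; a character creates a node only if that edge doesn't already exist:
  "GGCGCTAAG" → 9 new (G, G, C, G, C, T, A, A, G)
  "GATAGGG" → prefix "G" already present; 6 new (A, T, A, G, G, G)
  "GGCTTTACGGG" → prefix "GGC" already present; 8 new (T, T, T, A, C, G, G, G)
  "AGGTG" → 5 new (A, G, G, T, G)
  "GGCG" → prefix "GGCG" already present; 0 new (none)
  "CGA" → 3 new (C, G, A)
  "GATGT" → prefix "GAT" already present; 2 new (G, T)
  "GATGGAC" → prefix "GATG" already present; 3 new (G, A, C)
  "CGATCAT" → prefix "CGA" already present; 4 new (T, C, A, T)
  "GC" → prefix "G" already present; 1 new (C)
  "AC" → prefix "A" already present; 1 new (C)
  "CGAGAAAGTC" → prefix "CGA" already present; 7 new (G, A, A, A, G, T, C)
  "GATAGTGTC" → prefix "GATAG" already present; 4 new (T, G, T, C)
  "CGATCGCGT" → prefix "CGATC" already present; 4 new (G, C, G, T)
  "ATCC" → prefix "A" already present; 3 new (T, C, C)
  "GGCGCTGTAAT" → prefix "GGCGCT" already present; 5 new (G, T, A, A, T)
  "ACTGGAG" → prefix "AC" already present; 5 new (T, G, G, A, G)
  "ATA" → prefix "AT" already present; 1 new (A)
  "GCACTTAGGCC" → prefix "GC" already present; 9 new (A, C, T, T, A, G, G, C, C)
  "ATCCATGT" → prefix "ATCC" already present; 4 new (A, T, G, T)
Total nodes = 9 + 6 + 8 + 5 + 0 + 3 + 2 + 3 + 4 + 1 + 1 + 7 + 4 + 4 + 3 + 5 + 5 + 1 + 9 + 4 = 84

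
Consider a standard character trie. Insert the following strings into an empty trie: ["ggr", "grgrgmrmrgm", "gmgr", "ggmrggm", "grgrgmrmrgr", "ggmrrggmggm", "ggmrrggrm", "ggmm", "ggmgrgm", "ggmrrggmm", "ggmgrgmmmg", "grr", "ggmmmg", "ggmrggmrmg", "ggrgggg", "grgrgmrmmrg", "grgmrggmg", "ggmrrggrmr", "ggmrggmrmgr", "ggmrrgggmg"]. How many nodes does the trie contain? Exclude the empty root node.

64

Trace insertions, counting only characters that open a new branch:
  "ggr" → 3 new (g, g, r)
  "grgrgmrmrgm" → prefix "g" already present; 10 new (r, g, r, g, m, r, m, r, g, m)
  "gmgr" → prefix "g" already present; 3 new (m, g, r)
  "ggmrggm" → prefix "gg" already present; 5 new (m, r, g, g, m)
  "grgrgmrmrgr" → prefix "grgrgmrmrg" already present; 1 new (r)
  "ggmrrggmggm" → prefix "ggmr" already present; 7 new (r, g, g, m, g, g, m)
  "ggmrrggrm" → prefix "ggmrrgg" already present; 2 new (r, m)
  "ggmm" → prefix "ggm" already present; 1 new (m)
  "ggmgrgm" → prefix "ggm" already present; 4 new (g, r, g, m)
  "ggmrrggmm" → prefix "ggmrrggm" already present; 1 new (m)
  "ggmgrgmmmg" → prefix "ggmgrgm" already present; 3 new (m, m, g)
  "grr" → prefix "gr" already present; 1 new (r)
  "ggmmmg" → prefix "ggmm" already present; 2 new (m, g)
  "ggmrggmrmg" → prefix "ggmrggm" already present; 3 new (r, m, g)
  "ggrgggg" → prefix "ggr" already present; 4 new (g, g, g, g)
  "grgrgmrmmrg" → prefix "grgrgmrm" already present; 3 new (m, r, g)
  "grgmrggmg" → prefix "grg" already present; 6 new (m, r, g, g, m, g)
  "ggmrrggrmr" → prefix "ggmrrggrm" already present; 1 new (r)
  "ggmrggmrmgr" → prefix "ggmrggmrmg" already present; 1 new (r)
  "ggmrrgggmg" → prefix "ggmrrgg" already present; 3 new (g, m, g)
Total nodes = 3 + 10 + 3 + 5 + 1 + 7 + 2 + 1 + 4 + 1 + 3 + 1 + 2 + 3 + 4 + 3 + 6 + 1 + 1 + 3 = 64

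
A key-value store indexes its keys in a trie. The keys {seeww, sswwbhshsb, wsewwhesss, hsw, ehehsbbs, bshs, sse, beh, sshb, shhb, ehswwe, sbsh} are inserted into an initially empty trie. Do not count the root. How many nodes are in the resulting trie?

54

Trace insertions, counting only characters that open a new branch:
  "seeww" → 5 new (s, e, e, w, w)
  "sswwbhshsb" → prefix "s" already present; 9 new (s, w, w, b, h, s, h, s, b)
  "wsewwhesss" → 10 new (w, s, e, w, w, h, e, s, s, s)
  "hsw" → 3 new (h, s, w)
  "ehehsbbs" → 8 new (e, h, e, h, s, b, b, s)
  "bshs" → 4 new (b, s, h, s)
  "sse" → prefix "ss" already present; 1 new (e)
  "beh" → prefix "b" already present; 2 new (e, h)
  "sshb" → prefix "ss" already present; 2 new (h, b)
  "shhb" → prefix "s" already present; 3 new (h, h, b)
  "ehswwe" → prefix "eh" already present; 4 new (s, w, w, e)
  "sbsh" → prefix "s" already present; 3 new (b, s, h)
Total nodes = 5 + 9 + 10 + 3 + 8 + 4 + 1 + 2 + 2 + 3 + 4 + 3 = 54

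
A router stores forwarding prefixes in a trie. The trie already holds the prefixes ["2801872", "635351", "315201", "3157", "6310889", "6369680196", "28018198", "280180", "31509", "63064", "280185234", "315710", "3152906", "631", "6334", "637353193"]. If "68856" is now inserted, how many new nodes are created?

4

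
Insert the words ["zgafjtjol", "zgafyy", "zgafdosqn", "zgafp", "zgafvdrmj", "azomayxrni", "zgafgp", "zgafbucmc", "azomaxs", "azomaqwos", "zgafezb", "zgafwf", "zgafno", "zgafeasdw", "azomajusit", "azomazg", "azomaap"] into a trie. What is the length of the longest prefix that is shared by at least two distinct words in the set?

5

Equivalently: take the maximum, over all pairs, of their longest common prefix length.
"azomaap" and "azomajusit" agree on "azoma" (5 characters) before diverging; nothing deeper is shared.
Longest shared-prefix length: 5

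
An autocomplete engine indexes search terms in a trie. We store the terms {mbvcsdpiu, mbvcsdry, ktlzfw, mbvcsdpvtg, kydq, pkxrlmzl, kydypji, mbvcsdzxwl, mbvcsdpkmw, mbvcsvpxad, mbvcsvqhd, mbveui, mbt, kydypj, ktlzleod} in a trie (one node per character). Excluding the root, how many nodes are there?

Count nodes per top-level branch (shared prefixes stored once):
  'k'-branch (ktlzfw, ktlzleod, kydq, kydypj, kydypji): 17 nodes
  'm'-branch (mbt, mbvcsdpiu, mbvcsdpkmw, mbvcsdpvtg, mbvcsdry, mbvcsdzxwl, mbvcsvpxad, mbvcsvqhd, mbveui): 33 nodes
  'p'-branch (pkxrlmzl): 8 nodes
Sum: 58

58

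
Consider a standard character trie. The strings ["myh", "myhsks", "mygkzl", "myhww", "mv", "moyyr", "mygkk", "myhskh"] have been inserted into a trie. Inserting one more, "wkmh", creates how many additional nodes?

4

No existing word starts with "w", so every character of "wkmh" needs a new node.
4 − 0 = 4 new nodes.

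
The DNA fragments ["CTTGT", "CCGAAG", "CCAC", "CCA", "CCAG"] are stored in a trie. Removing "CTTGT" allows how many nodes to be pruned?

4

After clearing the end-marker at "CTTGT", prune upward until reaching a node still needed by another word.
The suffix "TTGT" (4 nodes) is used only by "CTTGT"; the node for "C" still has the child "C", so pruning stops there.
Nodes removed: 4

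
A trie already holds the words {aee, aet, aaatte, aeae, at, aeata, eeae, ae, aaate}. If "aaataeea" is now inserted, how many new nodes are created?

4

The longest prefix of "aaataeea" already in the trie is "aaat" (length 4).
So 8 − 4 = 4 new nodes.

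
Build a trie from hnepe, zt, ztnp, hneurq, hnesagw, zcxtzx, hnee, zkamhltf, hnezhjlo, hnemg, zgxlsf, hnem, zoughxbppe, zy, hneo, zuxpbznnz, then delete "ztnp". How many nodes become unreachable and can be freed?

2

A node on "ztnp"'s path can go only if nothing else ends at it or branches off below it.
The suffix "np" (2 nodes) is used only by "ztnp"; "zt" is itself a stored word, so pruning stops there.
Nodes removed: 2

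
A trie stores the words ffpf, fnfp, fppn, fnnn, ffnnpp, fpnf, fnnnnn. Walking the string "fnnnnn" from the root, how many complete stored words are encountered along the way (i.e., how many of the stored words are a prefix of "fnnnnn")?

Traverse "fnnnnn" character by character; count nodes along the way that are marked as word ends.
Prefixes of the query that are stored words: "fnnn", "fnnnnn"
Count: 2

2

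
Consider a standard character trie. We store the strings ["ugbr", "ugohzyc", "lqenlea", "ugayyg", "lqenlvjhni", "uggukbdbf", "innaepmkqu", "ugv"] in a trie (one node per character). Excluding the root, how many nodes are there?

43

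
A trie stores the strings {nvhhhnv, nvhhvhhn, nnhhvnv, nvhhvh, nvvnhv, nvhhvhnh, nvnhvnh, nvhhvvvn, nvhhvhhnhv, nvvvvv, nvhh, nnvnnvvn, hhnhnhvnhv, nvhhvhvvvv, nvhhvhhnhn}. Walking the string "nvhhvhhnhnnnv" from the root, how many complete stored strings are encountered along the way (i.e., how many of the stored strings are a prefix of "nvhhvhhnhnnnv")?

Walk "nvhhvhhnhnnnv" from the root; an end-of-word marker is hit whenever a stored word is a prefix of "nvhhvhhnhnnnv".
Prefixes of the query that are stored words: "nvhh", "nvhhvh", "nvhhvhhn", "nvhhvhhnhn"
Count: 4

4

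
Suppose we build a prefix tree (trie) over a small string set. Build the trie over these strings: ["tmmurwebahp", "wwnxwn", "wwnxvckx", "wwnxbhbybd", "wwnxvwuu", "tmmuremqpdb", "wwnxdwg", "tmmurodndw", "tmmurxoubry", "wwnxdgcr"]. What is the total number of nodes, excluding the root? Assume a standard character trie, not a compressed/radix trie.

Insert word by word; a character creates a node only if that edge doesn't already exist:
  "tmmurwebahp" → 11 new (t, m, m, u, r, w, e, b, a, h, p)
  "wwnxwn" → 6 new (w, w, n, x, w, n)
  "wwnxvckx" → prefix "wwnx" already present; 4 new (v, c, k, x)
  "wwnxbhbybd" → prefix "wwnx" already present; 6 new (b, h, b, y, b, d)
  "wwnxvwuu" → prefix "wwnxv" already present; 3 new (w, u, u)
  "tmmuremqpdb" → prefix "tmmur" already present; 6 new (e, m, q, p, d, b)
  "wwnxdwg" → prefix "wwnx" already present; 3 new (d, w, g)
  "tmmurodndw" → prefix "tmmur" already present; 5 new (o, d, n, d, w)
  "tmmurxoubry" → prefix "tmmur" already present; 6 new (x, o, u, b, r, y)
  "wwnxdgcr" → prefix "wwnxd" already present; 3 new (g, c, r)
Total nodes = 11 + 6 + 4 + 6 + 3 + 6 + 3 + 5 + 6 + 3 = 53

53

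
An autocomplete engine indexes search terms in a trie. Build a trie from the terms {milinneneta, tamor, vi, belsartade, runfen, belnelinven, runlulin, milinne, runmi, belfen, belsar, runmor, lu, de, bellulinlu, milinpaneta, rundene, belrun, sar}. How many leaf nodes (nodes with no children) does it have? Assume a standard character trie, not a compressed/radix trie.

17

Leaves are exactly the stored words that no other stored word extends.
Those words: "belfen", "bellulinlu", "belnelinven", "belrun", "belsartade", "de", "lu", "milinneneta", "milinpaneta", "rundene", "runfen", "runlulin", "runmi", "runmor", "sar", "tamor", "vi"
Leaf count: 17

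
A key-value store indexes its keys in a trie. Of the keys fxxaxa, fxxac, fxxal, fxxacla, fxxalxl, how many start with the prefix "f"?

5

Traverse to the node for "f", then collect every word in that subtree.
Matches: "fxxac", "fxxacla", "fxxal", "fxxalxl", "fxxaxa"
Count: 5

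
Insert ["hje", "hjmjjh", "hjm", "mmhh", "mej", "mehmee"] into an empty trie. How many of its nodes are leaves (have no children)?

Leaves are exactly the stored words that no other stored word extends.
Those words: "hje", "hjmjjh", "mehmee", "mej", "mmhh"
Leaf count: 5

5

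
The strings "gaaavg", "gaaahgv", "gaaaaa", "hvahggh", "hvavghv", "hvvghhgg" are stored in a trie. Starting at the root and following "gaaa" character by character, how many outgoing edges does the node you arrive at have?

3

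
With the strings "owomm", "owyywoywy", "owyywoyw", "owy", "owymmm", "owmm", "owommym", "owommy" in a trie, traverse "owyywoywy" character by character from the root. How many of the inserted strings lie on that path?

3

Traverse "owyywoywy" character by character; count nodes along the way that are marked as word ends.
Prefixes of the query that are stored words: "owy", "owyywoyw", "owyywoywy"
Count: 3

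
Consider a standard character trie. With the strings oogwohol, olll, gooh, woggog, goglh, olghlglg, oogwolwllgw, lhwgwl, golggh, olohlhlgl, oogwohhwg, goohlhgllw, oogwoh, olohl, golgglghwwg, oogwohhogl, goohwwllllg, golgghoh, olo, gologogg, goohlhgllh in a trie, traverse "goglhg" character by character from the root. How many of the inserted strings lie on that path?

1

Traverse "goglhg" character by character; count nodes along the way that are marked as word ends.
Prefixes of the query that are stored words: "goglh"
Count: 1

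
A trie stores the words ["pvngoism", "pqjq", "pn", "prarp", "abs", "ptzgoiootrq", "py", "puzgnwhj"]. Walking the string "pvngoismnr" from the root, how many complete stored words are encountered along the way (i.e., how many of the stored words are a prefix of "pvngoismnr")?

1

Traverse "pvngoismnr" character by character; count nodes along the way that are marked as word ends.
Prefixes of the query that are stored words: "pvngoism"
Count: 1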